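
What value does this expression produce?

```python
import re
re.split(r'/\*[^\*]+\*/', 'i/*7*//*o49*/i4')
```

Matches to split on: at [1:6] → '/*7*/'; at [6:13] → '/*o49*/'.
Each match becomes a cut point; 3 segments remain.

['i', '', 'i4']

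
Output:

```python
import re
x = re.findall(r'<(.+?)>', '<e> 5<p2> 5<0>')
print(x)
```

A non-greedy quantifier consumes as few characters as it can — just enough that the remainder of the pattern still matches from where it stops; whatever follows it matches normally.
Walking the string: at [0:3] match '<e>', group 1 = 'e'; at [5:9] match '<p2>', group 1 = 'p2'; at [11:14] match '<0>', group 1 = '0'.
With a single group, `findall` returns only what that group captured — 3 items.

['e', 'p2', '0']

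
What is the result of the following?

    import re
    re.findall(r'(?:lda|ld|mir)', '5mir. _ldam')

['mir', 'lda']

Branches in `(...|...)` are attempted left-to-right; the first branch that allows the whole pattern to succeed is taken.
Since nothing is captured, `findall` lists the 2 matched substrings directly.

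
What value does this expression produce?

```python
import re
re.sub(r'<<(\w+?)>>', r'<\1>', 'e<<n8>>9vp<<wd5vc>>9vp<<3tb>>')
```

'e<n8>9vp<wd5vc>9vp<3tb>'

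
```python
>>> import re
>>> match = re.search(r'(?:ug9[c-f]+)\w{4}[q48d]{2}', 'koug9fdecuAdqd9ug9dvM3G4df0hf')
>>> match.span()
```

(2, 14)

Pattern: the literal 'ug9', then one or more of a character in [c-f] (non-capturing group); then exactly 4 of a word character, then exactly 2 of one of [q48d].
The match spans [2:14] → 'ug9fdecuAdqd'.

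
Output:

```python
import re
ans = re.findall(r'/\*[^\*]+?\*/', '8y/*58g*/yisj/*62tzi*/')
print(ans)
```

['/*58g*/', '/*62tzi*/']

Since nothing is captured, `findall` lists the 2 matched substrings directly.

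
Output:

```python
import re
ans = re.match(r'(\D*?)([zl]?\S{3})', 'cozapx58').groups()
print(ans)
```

('', 'coz')

The match spans [0:3] → 'coz'.
Captured: group 1 = '', group 2 = 'coz'.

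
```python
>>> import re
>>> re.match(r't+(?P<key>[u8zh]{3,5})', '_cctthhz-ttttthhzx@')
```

Pattern: one or more of a literal 't'; then 3 to 5 of one of [u8zh] (captured as 'key').
`match` is anchored at position 0; if the pattern doesn't fit there, it returns None.
Here the pattern fails at index 0, so the call returns None.

None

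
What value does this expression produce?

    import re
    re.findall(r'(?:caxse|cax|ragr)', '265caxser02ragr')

['caxse', 'ragr']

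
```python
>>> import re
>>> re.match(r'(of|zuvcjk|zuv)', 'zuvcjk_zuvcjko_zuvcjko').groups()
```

('zuvcjk',)

The match spans [0:6] → 'zuvcjk'.
Captured: group 1 = 'zuvcjk'.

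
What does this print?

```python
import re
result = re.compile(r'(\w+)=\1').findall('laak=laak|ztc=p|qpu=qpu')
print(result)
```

A backreference is literal: `\1` must see the identical characters the first group matched.
`findall` collects group 1 from each match (2 total).

['laak', 'qpu']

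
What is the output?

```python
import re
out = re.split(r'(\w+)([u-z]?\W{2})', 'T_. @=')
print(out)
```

['', 'T_', '. ', '@=']

The group in the pattern means `split` returns the separators' captures alongside the pieces.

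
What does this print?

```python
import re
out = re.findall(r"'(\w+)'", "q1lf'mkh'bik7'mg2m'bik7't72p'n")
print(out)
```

['mkh', 'mg2m', 't72p']

With a single group, `findall` returns only what that group captured — 3 items.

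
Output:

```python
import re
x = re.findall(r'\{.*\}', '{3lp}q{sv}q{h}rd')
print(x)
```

Walking the string: at [0:14] → '{3lp}q{sv}q{h}'.
Since nothing is captured, `findall` lists the 1 matched substring directly.

['{3lp}q{sv}q{h}']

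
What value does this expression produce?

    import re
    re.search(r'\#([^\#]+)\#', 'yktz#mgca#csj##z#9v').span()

The match spans [4:10] → '#mgca#'.

(4, 10)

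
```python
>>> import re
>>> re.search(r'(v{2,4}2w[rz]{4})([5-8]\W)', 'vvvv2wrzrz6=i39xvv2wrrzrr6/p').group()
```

Pattern: 2 to 4 of a literal 'v', then the literal '2w', then exactly 4 of one of [rz] (captured); then a character in [5-8], then a non-word character (captured).
`re.search` scans for the first position where the pattern succeeds.
The match spans [0:12] → 'vvvv2wrzrz6='.
Captured: group 1 = 'vvvv2wrzrz', group 2 = '6='.

'vvvv2wrzrz6='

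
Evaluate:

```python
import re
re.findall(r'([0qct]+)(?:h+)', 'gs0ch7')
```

The pattern matches one or more of one of [0qct] (captured); then one or more of a literal 'h' (non-capturing group).
Because there's exactly one group, `findall` drops the full match and keeps group 1 from the one hit.

['0c']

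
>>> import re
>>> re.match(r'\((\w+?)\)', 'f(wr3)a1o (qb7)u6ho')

None

With `match`, the pattern is implicitly anchored at the beginning.
Here the string doesn't start with a match, so the call returns None.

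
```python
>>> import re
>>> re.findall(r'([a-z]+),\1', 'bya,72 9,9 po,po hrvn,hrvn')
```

['po', 'hrvn']

The backreference `\1` re-matches whatever the first group consumed, character for character.
Scanning left to right: at [11:16] match 'po,po', group 1 = 'po'; at [17:26] match 'hrvn,hrvn', group 1 = 'hrvn'.
One capturing group, so `findall` returns just the captured substring from each match — 2 in all.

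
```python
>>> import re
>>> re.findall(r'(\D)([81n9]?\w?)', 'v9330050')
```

[('v', '93')]

Pattern: a non-digit (captured); then optionally one of [81n9], then optionally a word character (captured).
Scanning left to right: at [0:3] match 'v93', groups = ('v', '93').
`findall` packs the 2 group values into a tuple for every match.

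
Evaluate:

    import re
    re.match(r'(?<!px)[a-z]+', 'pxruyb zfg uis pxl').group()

'pxruyb'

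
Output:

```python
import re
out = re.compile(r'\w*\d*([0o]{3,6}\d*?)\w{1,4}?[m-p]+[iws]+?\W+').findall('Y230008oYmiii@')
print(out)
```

Pattern: zero or more of a word character, then zero or more of a digit; then 3 to 6 of one of [0o], then zero or more of a digit (lazy) (captured); then 1 to 4 of a word character (lazy), then one or more of a character in [m-p], then one or more of one of [iws] (lazy); then one or more of a non-word character.
With the lazy modifier that quantifier settles for the fewest repetitions that let the rest of the pattern succeed (the atoms after it are unaffected and can still be greedy).
Walking the string: at [0:14] match 'Y230008oYmiii@', group 1 = '000'.
Because there's exactly one group, `findall` drops the full match and keeps group 1 from the one hit.

['000']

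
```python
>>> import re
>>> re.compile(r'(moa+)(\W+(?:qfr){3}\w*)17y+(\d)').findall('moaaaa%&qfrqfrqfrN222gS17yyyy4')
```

[('moaaaa', '%&qfrqfrqfrN222gS', '4')]

This matches the literal 'mo', then one or more of the literal 'a' (captured); then one or more of a non-word character, then the literal 'qfr' repeated 3 times, then zero or more of a word character (captured); then the literal '17', then one or more of the literal 'y'; then a digit (captured).
Scanning left to right: at [0:30] match 'moaaaa%&qfrqfrqfrN222gS17yyyy4', groups = ('moaaaa', '%&qfrqfrqfrN222gS', '4').
With 3 capturing groups, `findall` returns a 3-tuple per match.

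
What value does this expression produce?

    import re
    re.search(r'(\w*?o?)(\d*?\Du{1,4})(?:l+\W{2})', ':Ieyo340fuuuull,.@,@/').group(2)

'340fuuuu'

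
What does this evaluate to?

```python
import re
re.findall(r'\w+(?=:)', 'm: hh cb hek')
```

The lookaround is zero-width — it requires the adjacent text to match without consuming it, so the asserted text isn't part of the match.
Matches: at [0:1] → 'm'.
`findall` yields the raw match text (1 of them) because the pattern has no groups.

['m']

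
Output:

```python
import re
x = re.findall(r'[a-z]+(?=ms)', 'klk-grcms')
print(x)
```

['grc']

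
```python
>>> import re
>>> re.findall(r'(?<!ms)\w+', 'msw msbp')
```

['msw', 'msbp']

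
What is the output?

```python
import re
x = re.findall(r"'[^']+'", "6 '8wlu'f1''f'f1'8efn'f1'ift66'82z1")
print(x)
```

Matches: at [2:8] → "'8wlu'"; at [11:14] → "'f'"; at [16:22] → "'8efn'"; at [24:31] → "'ift66'".
No capturing groups, so `findall` returns the 4 full match strings.

["'8wlu'", "'f'", "'8efn'", "'ift66'"]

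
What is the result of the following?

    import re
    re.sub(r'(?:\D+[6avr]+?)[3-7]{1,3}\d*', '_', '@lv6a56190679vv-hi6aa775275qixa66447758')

The pattern matches one or more of a non-digit, then one or more of one of [6avr] (lazy) (non-capturing group); then 1 to 3 of a character in [3-7], then zero or more of a digit.
`sub` substitutes '_' at each match site.

'___'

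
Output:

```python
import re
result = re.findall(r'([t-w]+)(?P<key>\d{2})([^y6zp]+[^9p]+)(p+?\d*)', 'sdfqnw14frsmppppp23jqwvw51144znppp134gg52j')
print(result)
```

The pattern matches one or more of a character in [t-w] (captured); then exactly 2 of a digit (captured as 'key'); then one or more of any character except [y6zp], then one or more of any character except [9p] (captured); then one or more of the literal 'p' (lazy), then zero or more of a digit (captured).
A non-greedy quantifier consumes as few characters as it can — just enough that the remainder of the pattern still matches from where it stops; whatever follows it matches normally.
Walking the string: at [5:13] match 'w14frsmp', groups = ('w', '14', 'frsm', 'p'); at [21:32] match 'wvw51144znp', groups = ('wvw', '51', '144zn', 'p').
Multiple groups make `findall` return tuples — one 4-tuple for each match.

[('w', '14', 'frsm', 'p'), ('wvw', '51', '144zn', 'p')]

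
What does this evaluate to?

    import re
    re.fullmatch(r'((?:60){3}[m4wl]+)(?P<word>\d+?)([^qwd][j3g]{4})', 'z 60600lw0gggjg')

None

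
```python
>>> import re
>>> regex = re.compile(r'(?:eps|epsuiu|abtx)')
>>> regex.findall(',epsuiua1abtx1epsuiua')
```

['eps', 'abtx', 'eps']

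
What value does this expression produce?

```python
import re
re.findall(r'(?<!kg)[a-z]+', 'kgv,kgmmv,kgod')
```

The negative lookaround is zero-width — it rules out positions where the adjacent text would match, without consuming anything.
Walking the string: at [0:3] → 'kgv'; at [4:9] → 'kgmmv'; at [10:14] → 'kgod'.
Since nothing is captured, `findall` lists the 3 matched substrings directly.

['kgv', 'kgmmv', 'kgod']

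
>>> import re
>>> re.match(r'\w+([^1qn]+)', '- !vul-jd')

None

This matches one or more of a word character; then one or more of any character except [1qn] (captured).
`match` is anchored at position 0; if the pattern doesn't fit there, it returns None.
Here position 0 doesn't satisfy it, so the call returns None.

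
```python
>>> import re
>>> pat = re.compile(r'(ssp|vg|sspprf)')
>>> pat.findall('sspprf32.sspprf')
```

['ssp', 'ssp']

Branches in `(...|...)` are attempted left-to-right; the first branch that allows the whole pattern to succeed is taken.
Because there's exactly one group, `findall` drops the full match and keeps group 1 from each hit.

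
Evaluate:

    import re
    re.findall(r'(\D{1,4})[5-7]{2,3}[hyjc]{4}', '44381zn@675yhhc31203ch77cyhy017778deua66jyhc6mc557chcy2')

This matches 1 to 4 of a non-digit (captured); then 2 to 3 of a character in [5-7], then exactly 4 of one of [hyjc].
Matches: at [5:15] match 'zn@675yhhc', group 1 = 'zn@'; at [20:28] match 'ch77cyhy', group 1 = 'ch'; at [34:44] match 'deua66jyhc', group 1 = 'deua'; at [45:54] match 'mc557chcy', group 1 = 'mc'.
One capturing group, so `findall` returns just the captured substring from each match — 4 in all.

['zn@', 'ch', 'deua', 'mc']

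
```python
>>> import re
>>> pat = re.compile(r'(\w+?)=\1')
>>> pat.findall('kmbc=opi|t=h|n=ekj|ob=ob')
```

['ob']

The backreference `\1` re-matches whatever the first group consumed, character for character.
`findall` collects group 1 from the one match (1 total).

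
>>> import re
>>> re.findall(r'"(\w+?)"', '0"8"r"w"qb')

Because there's exactly one group, `findall` drops the full match and keeps group 1 from each hit.

['8', 'w']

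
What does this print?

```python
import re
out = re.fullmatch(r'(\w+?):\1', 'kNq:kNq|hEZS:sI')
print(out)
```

None

`fullmatch` succeeds only if the pattern covers the string from start to end.
Here the pattern can't cover the whole string, so the call returns None.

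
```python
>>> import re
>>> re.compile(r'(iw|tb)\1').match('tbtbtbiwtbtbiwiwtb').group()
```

'tbtb'

`re.match` won't scan ahead — the pattern has to work from the very first character.
The match spans [0:4] → 'tbtb'.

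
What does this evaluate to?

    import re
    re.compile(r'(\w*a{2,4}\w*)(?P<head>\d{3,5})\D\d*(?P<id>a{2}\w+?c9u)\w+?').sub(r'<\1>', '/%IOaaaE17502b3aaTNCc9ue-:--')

The pattern matches zero or more of a word character, then 2 to 4 of the literal 'a', then zero or more of a word character (captured); then 3 to 5 of a digit (captured as 'head'); then a non-digit, then zero or more of a digit; then exactly 2 of the literal 'a', then one or more of a word character (lazy), then the literal 'c9u' (captured as 'id'); then one or more of a word character (lazy).
Matches: at [2:24] → 'IOaaaE17502b3aaTNCc9ue'.
Each match is replaced using the text its own group 1 captured.

'/%<IOaaaE17>-:--'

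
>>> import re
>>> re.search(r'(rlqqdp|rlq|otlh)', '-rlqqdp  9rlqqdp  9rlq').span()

(1, 7)

`|` is ordered: at each position the engine commits to the first alternative that works.
The match spans [1:7] → 'rlqqdp'.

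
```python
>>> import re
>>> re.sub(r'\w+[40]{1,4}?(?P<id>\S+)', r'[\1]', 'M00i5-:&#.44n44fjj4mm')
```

Pattern: one or more of a word character, then 1 to 4 of one of [40] (lazy); then one or more of a non-whitespace character (captured as 'id').
Matches: at [0:21] → 'M00i5-:&#.44n44fjj4mm'.
`\1` in the replacement pulls in group 1's text for each match.

'[i5-:&#.44n44fjj4mm]'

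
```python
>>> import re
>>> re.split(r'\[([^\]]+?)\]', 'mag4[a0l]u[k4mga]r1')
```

Matches to split on: at [4:9] → '[a0l]'; at [10:17] → '[k4mga]'.
The group in the pattern means `split` returns the separators' captures alongside the pieces.

['mag4', 'a0l', 'u', 'k4mga', 'r1']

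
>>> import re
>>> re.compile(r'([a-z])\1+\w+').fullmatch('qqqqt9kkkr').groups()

('q',)

The match spans [0:10] → 'qqqqt9kkkr'.
Captured: group 1 = 'q'.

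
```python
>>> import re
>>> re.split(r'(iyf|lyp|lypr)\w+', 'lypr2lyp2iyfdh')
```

Alternation tries branches left to right and keeps the first one that lets the overall match succeed at that position.
The group in the pattern means `split` returns the separators' captures alongside the pieces.

['', 'lyp', '']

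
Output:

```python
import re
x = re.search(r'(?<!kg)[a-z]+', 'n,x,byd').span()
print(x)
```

(0, 1)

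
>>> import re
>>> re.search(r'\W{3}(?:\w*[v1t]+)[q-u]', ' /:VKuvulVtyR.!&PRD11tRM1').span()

This matches exactly 3 of a non-word character; then zero or more of a word character, then one or more of one of [v1t] (non-capturing group); then a character in [q-u].
Unlike `match`, `search` isn't anchored — it looks for the pattern anywhere in the string.
The match spans [0:8] → ' /:VKuvu'.

(0, 8)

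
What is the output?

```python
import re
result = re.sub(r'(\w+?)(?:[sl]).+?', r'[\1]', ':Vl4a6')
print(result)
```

:[V]a6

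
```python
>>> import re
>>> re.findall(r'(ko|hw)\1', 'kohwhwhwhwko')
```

['hw', 'hw']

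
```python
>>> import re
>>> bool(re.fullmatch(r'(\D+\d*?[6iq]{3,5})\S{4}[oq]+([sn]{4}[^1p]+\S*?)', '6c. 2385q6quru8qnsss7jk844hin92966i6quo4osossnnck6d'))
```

False

For `fullmatch`, every character of the input must be accounted for by the pattern.
Here there's no way to consume every character, so the call returns None, and `bool(None)` is False.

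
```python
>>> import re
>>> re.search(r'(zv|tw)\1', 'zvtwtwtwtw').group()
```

'twtw'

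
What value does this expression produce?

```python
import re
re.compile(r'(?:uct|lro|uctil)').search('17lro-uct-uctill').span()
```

`search` walks the string left to right and returns the first match it finds.
The match spans [2:5] → 'lro'.

(2, 5)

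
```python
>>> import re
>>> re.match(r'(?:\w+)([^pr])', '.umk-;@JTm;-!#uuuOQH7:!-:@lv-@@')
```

None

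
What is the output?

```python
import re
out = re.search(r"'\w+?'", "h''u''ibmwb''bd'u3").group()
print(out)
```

'u'

`re.search` tries every starting position until one works.
The match spans [2:5] → "'u'".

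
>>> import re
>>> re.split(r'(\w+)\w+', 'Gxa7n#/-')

With a capturing group present, the delimiter's captured portion is kept in the result list.

['', 'Gxa7', '#/-']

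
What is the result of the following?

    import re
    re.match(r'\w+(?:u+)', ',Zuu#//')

None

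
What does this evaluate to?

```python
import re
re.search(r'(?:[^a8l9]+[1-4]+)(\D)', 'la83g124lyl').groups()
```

This matches one or more of any character except [a8l9], then one or more of a character in [1-4] (non-capturing group); then a non-digit (captured).
`search` walks the string left to right and returns the first match it finds.
The match spans [3:9] → '3g124l'.
Captured: group 1 = 'l'.

('l',)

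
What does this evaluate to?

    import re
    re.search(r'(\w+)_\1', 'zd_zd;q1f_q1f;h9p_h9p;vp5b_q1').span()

After group 1 captures some text, `\1` only succeeds where that same text appears again.
The match spans [0:5] → 'zd_zd'.

(0, 5)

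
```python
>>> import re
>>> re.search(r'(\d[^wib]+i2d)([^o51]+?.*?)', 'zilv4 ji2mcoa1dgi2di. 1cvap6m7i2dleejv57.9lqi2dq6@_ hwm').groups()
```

The pattern matches a digit, then one or more of any character except [wib], then the literal 'i2d' (captured); then one or more of any character except [o51] (lazy), then zero or more of any character (lazy) (captured).
Lazy quantifiers expand one character at a time until the remainder of the pattern can match.
`re.search` tries every starting position until one works.
The match spans [8:20] → '2mcoa1dgi2di'.
Captured: group 1 = '2mcoa1dgi2d', group 2 = 'i'.

('2mcoa1dgi2d', 'i')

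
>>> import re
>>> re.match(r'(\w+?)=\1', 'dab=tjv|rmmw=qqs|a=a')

None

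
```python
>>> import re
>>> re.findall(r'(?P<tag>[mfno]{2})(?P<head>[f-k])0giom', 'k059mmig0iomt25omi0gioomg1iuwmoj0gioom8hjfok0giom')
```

[('fo', 'k')]

The pattern matches exactly 2 of one of [mfno] (captured as 'tag'); then a character in [f-k] (captured as 'head'); then the literal '0gi', then the literal 'om'.
With 2 capturing groups, `findall` returns a 2-tuple per match.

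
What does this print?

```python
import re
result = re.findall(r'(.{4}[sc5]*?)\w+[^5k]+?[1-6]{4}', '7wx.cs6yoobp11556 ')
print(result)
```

Pattern: exactly 4 of any character, then zero or more of one of [sc5] (lazy) (captured); then one or more of a word character, then one or more of any character except [5k] (lazy), then exactly 4 of a character in [1-6].
A `+?`/`*?`/`{m,n}?` starts at its minimum and grows only as far as needed for what follows to match.
Matches: at [0:17] match '7wx.cs6yoobp11556', group 1 = '7wx.'.
Because there's exactly one group, `findall` drops the full match and keeps group 1 from the one hit.

['7wx.']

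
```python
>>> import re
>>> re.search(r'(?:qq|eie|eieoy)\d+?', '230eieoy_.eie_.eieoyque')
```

Unlike `match`, `search` isn't anchored — it looks for the pattern anywhere in the string.
Here nothing in the string fits, so the call returns None.

None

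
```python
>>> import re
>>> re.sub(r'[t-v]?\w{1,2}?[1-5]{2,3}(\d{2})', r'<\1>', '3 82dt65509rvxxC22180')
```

'3 82d<09>rvx<80>'

The pattern matches optionally a character in [t-v], then 1 to 2 of a word character (lazy), then 2 to 3 of a character in [1-5]; then exactly 2 of a digit (captured).
Matches: at [5:11] → 't65509'; at [14:21] → 'xC22180'.
The replacement refers to a captured group, so each match is rewritten using its own captured text.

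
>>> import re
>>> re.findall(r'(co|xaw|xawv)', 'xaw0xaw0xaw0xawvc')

['xaw', 'xaw', 'xaw', 'xaw']

`|` is ordered: at each position the engine commits to the first alternative that works.
Walking the string: at [0:3] match 'xaw', group 1 = 'xaw'; at [4:7] match 'xaw', group 1 = 'xaw'; at [8:11] match 'xaw', group 1 = 'xaw'; at [12:15] match 'xaw', group 1 = 'xaw'.
`findall` collects group 1 from each match (4 total).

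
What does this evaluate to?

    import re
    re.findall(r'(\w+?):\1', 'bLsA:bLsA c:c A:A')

['bLsA', 'c', 'A']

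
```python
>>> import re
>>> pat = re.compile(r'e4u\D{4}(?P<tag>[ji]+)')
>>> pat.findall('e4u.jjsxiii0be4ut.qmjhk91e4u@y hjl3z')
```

['j', 'j']

This matches the literal 'e4u', then exactly 4 of a non-digit; then one or more of one of [ji] (captured as 'tag').
Walking the string: at [13:21] match 'e4ut.qmj', group 1 = 'j'; at [25:33] match 'e4u@y hj', group 1 = 'j'.
`findall` collects group 1 from each match (2 total).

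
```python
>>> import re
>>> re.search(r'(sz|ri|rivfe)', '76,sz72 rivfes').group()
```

Unlike `match`, `search` isn't anchored — it looks for the pattern anywhere in the string.
The match spans [3:5] → 'sz'.
Captured: group 1 = 'sz'.

'sz'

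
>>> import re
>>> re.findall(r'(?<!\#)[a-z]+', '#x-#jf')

['f']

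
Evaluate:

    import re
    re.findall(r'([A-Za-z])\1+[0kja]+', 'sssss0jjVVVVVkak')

The backreference `\1` re-matches whatever the first group consumed, character for character.
Because there's exactly one group, `findall` drops the full match and keeps group 1 from each hit.

['s', 'V']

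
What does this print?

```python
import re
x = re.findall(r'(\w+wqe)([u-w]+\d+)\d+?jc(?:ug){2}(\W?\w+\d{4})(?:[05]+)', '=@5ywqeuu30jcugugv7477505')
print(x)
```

[('5ywqe', 'uu3', 'v747750')]

The pattern matches one or more of a word character, then the literal 'wqe' (captured); then one or more of a character in [u-w], then one or more of a digit (captured); then one or more of a digit (lazy), then the literal 'jc', then the literal 'ug' repeated 2 times; then optionally a non-word character, then one or more of a word character, then exactly 4 of a digit (captured); then one or more of one of [05] (non-capturing group).
Matches: at [2:25] match '5ywqeuu30jcugugv7477505', groups = ('5ywqe', 'uu3', 'v747750').
With 3 capturing groups, `findall` returns a 3-tuple per match.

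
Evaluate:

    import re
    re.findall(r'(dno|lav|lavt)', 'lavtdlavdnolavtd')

['lav', 'lav', 'dno', 'lav']

Alternation tries branches left to right and keeps the first one that lets the overall match succeed at that position.
Walking the string: at [0:3] match 'lav', group 1 = 'lav'; at [5:8] match 'lav', group 1 = 'lav'; at [8:11] match 'dno', group 1 = 'dno'; at [11:14] match 'lav', group 1 = 'lav'.
Because there's exactly one group, `findall` drops the full match and keeps group 1 from each hit.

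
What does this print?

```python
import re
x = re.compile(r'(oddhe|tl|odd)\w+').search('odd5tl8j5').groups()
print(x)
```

('odd',)

The match spans [0:9] → 'odd5tl8j5'.
Captured: group 1 = 'odd'.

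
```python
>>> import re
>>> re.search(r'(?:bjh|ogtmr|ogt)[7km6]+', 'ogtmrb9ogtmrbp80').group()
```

'ogtm'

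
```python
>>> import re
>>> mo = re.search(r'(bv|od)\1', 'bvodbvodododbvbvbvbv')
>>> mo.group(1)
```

'od'

The match spans [6:10] → 'odod'.
Captured: group 1 = 'od'.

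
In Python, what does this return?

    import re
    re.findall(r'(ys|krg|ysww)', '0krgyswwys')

Alternation tries branches left to right and keeps the first one that lets the overall match succeed at that position.
Scanning left to right: at [1:4] match 'krg', group 1 = 'krg'; at [4:6] match 'ys', group 1 = 'ys'; at [8:10] match 'ys', group 1 = 'ys'.
Because there's exactly one group, `findall` drops the full match and keeps group 1 from each hit.

['krg', 'ys', 'ys']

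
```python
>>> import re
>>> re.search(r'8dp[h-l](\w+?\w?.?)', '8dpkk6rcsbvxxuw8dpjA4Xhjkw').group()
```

The pattern matches the literal '8dp', then a character in [h-l]; then one or more of a word character (lazy), then optionally a word character, then optionally any character (captured).
`search` walks the string left to right and returns the first match it finds.
The match spans [0:7] → '8dpkk6r'.
Captured: group 1 = 'k6r'.

'8dpkk6r'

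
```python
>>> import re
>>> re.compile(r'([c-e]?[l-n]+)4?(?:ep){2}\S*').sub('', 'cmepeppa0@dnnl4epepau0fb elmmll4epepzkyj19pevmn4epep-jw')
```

' '

This matches optionally a character in [c-e], then one or more of a character in [l-n] (captured); then optionally the literal '4', then the literal 'ep' repeated 2 times, then zero or more of a non-whitespace character.
`sub` substitutes '' at each match site.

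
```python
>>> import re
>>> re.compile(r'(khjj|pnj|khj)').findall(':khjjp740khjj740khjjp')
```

['khjj', 'khjj', 'khjj']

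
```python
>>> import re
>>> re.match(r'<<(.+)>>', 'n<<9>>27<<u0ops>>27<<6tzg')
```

None

With `match`, the pattern is implicitly anchored at the beginning.
Here position 0 doesn't satisfy it, so the call returns None.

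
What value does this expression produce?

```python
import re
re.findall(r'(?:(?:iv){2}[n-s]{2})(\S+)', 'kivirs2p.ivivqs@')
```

['@']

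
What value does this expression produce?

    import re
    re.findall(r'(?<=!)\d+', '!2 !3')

['2', '3']

The `(?=…)`/`(?<=…)` assertion just peeks at neighbouring text; it doesn't advance the match position.
No capturing groups, so `findall` returns the 2 full match strings.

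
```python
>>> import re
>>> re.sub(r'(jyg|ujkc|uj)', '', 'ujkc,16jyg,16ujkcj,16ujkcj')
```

Branches in `(...|...)` are attempted left-to-right; the first branch that allows the whole pattern to succeed is taken.
Matches: at [0:4] → 'ujkc'; at [7:10] → 'jyg'; at [13:17] → 'ujkc'; at [21:25] → 'ujkc'.
`sub` substitutes '' at each match site.

',16,16j,16j'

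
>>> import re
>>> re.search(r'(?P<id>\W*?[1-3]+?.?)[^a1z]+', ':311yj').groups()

The match spans [0:6] → ':311yj'.
Captured: group 1 = ':311'.

(':311',)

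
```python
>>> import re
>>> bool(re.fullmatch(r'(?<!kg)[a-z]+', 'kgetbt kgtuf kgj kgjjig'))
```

False

`re.fullmatch` is like wrapping the pattern in `^…$` (in single-line mode).
Here the pattern can't cover the whole string, so the call returns None, and `bool(None)` is False.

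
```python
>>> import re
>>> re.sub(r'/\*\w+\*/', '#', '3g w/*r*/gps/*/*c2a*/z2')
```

Matches: at [4:9] → '/*r*/'; at [14:21] → '/*c2a*/'.
`sub` substitutes '#' at each match site.

'3g w#gps/*#z2'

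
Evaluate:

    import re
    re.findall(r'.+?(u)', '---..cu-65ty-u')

The pattern matches one or more of any character (lazy); then a literal 'u' (captured).
With a single group, `findall` returns only what that group captured — 2 items.

['u', 'u']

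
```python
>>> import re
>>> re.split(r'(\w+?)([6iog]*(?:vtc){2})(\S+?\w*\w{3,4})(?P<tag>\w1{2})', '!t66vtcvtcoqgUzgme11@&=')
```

The pattern matches one or more of a word character (lazy) (captured); then zero or more of one of [6iog], then the literal 'vtc' repeated 2 times (captured); then one or more of a non-whitespace character (lazy), then zero or more of a word character, then 3 to 4 of a word character (captured); then a word character, then exactly 2 of a literal '1' (captured as 'tag').
A non-greedy quantifier consumes as few characters as it can — just enough that the remainder of the pattern still matches from where it stops; whatever follows it matches normally.
Matches to split on: at [1:20] → 't66vtcvtcoqgUzgme11'.
The group in the pattern means `split` returns the separators' captures alongside the pieces.

['!', 't', '66vtcvtc', 'oqgUzgm', 'e11', '@&=']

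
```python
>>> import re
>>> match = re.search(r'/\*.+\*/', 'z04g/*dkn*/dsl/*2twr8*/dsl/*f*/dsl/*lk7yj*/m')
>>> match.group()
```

`re.search` tries every starting position until one works.
The match spans [4:43] → '/*dkn*/dsl/*2twr8*/dsl/*f*/dsl/*lk7yj*/'.

'/*dkn*/dsl/*2twr8*/dsl/*f*/dsl/*lk7yj*/'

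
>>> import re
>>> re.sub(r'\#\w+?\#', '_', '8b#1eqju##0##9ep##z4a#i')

'8b____i'

`sub` substitutes '_' at each match site.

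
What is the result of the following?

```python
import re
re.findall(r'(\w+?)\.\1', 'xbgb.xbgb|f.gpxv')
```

After group 1 captures some text, `\1` only succeeds where that same text appears again.
One capturing group, so `findall` returns just the captured substring from the one match — 1 in all.

['xbgb']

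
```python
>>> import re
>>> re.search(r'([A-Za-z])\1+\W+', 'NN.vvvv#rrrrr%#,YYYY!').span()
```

(0, 3)

A backreference is literal: `\1` must see the identical characters the first group matched.
The match spans [0:3] → 'NN.'.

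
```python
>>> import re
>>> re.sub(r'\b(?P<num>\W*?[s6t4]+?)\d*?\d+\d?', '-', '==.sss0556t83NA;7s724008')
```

'==.-t83NA;7s724008'

This matches a word boundary (`\b`, zero-width); then zero or more of a non-word character (lazy), then one or more of one of [s6t4] (lazy) (captured as 'num'); then zero or more of a digit (lazy), then one or more of a digit, then optionally a digit.
Matches: at [3:10] → 'sss0556'.
`sub` substitutes '-' at each match site.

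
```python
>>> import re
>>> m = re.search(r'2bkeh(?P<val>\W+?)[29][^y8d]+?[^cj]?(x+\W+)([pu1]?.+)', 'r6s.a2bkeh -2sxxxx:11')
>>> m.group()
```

'2bkeh -2sxxxx:11'

Pattern: the literal '2bk', then the literal 'eh'; then one or more of a non-word character (lazy) (captured as 'val'); then one of [29], then one or more of any character except [y8d] (lazy), then optionally any character except [cj]; then one or more of a literal 'x', then one or more of a non-word character (captured); then optionally one of [pu1], then one or more of any character (captured).
The match spans [5:21] → '2bkeh -2sxxxx:11'.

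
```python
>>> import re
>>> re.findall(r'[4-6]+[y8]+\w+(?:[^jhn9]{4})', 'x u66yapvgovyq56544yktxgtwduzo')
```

['66yapvgovyq56544yktxgtwduzo']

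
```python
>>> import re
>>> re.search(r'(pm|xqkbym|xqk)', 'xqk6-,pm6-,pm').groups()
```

The match spans [0:3] → 'xqk'.
Captured: group 1 = 'xqk'.

('xqk',)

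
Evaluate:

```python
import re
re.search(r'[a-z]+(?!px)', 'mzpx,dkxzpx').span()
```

(0, 4)

A negative assertion filters positions out without eating any characters.
The match spans [0:4] → 'mzpx'.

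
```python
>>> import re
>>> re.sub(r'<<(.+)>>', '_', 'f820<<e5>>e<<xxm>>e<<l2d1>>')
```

Matches: at [4:27] → '<<e5>>e<<xxm>>e<<l2d1>>'.
Every occurrence is swapped for '_'.

'f820_'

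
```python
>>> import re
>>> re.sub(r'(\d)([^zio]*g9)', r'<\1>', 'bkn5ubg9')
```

The pattern matches a digit (captured); then zero or more of any character except [zio], then the literal 'g9' (captured).
Matches: at [3:8] → '5ubg9'.
`\1` in the replacement pulls in group 1's text for each match.

'bkn<5>'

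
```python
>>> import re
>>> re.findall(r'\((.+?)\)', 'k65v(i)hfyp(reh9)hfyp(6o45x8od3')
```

['i', 'reh9']

Because the quantifier is non-greedy, it stops expanding at the earliest point where the rest of the pattern can succeed.
Matches: at [4:7] match '(i)', group 1 = 'i'; at [11:17] match '(reh9)', group 1 = 'reh9'.
One capturing group, so `findall` returns just the captured substring from each match — 2 in all.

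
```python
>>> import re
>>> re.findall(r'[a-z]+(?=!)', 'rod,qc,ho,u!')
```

['u']

The lookaround is zero-width — it requires the adjacent text to match without consuming it, so the asserted text isn't part of the match.
With no groups in the pattern, `findall` gives back each whole match — 1 here.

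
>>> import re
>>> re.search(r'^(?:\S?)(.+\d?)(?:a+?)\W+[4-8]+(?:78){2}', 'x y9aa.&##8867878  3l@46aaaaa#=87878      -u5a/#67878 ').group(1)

' y9aa.&##8867878  3l@46aaaaa#=87878      -u5'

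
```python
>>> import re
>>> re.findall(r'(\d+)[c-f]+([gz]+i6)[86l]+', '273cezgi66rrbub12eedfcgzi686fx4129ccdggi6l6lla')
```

2 groups means each result is a tuple of 2 captured strings — 3 here.

[('273', 'zgi6'), ('12', 'gzi6'), ('4129', 'ggi6')]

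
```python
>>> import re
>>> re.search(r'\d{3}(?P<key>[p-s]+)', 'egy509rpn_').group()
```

Pattern: exactly 3 of a digit; then one or more of a character in [p-s] (captured as 'key').
`re.search` tries every starting position until one works.
The match spans [3:8] → '509rp'.
Captured: group 1 = 'rp'.

'509rp'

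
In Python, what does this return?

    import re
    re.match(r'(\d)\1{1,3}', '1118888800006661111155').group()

'111'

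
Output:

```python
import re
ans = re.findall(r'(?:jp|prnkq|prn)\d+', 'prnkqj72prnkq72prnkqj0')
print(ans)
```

['prnkq72']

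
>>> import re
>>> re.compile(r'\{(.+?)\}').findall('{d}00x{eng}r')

Scanning left to right: at [0:3] match '{d}', group 1 = 'd'; at [6:11] match '{eng}', group 1 = 'eng'.
One capturing group, so `findall` returns just the captured substring from each match — 2 in all.

['d', 'eng']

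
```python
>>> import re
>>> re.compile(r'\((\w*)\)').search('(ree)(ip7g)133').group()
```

'(ree)'

`re.search` tries every starting position until one works.
The match spans [0:5] → '(ree)'.
Captured: group 1 = 'ree'.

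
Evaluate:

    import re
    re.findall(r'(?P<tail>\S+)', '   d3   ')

The pattern matches one or more of a non-whitespace character (captured as 'tail').
Because there's exactly one group, `findall` drops the full match and keeps group 1 from the one hit.

['d3']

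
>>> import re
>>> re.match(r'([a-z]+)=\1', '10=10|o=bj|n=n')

`re.match` only tries the pattern at the start of the string.
Here the pattern fails at index 0, so the call returns None.

None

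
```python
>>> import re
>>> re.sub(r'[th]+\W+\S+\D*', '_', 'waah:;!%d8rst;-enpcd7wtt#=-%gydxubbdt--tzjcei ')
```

'waa_'

Every occurrence is swapped for '_'.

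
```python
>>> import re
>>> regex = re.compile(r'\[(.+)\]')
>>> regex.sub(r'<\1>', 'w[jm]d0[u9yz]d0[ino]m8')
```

'w<jm]d0[u9yz]d0[ino>m8'

Matches: at [1:20] → '[jm]d0[u9yz]d0[ino]'.
Each match is replaced using the text its own group 1 captured.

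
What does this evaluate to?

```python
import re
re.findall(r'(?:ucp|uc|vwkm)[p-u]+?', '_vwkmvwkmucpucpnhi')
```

['vwkmu', 'ucp']

Walking the string: at [5:10] → 'vwkmu'; at [12:15] → 'ucp'.
`findall` yields the raw match text (2 of them) because the pattern has no groups.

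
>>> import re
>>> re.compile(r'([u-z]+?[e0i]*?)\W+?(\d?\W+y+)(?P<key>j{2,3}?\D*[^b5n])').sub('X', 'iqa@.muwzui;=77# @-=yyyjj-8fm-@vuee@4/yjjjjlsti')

'iqa@.muwzui;=77# @-=yyyjj-8fm-@X'

Each match is replaced by 'X'.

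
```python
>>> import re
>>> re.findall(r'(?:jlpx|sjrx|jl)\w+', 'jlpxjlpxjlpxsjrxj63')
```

['jlpxjlpxjlpxsjrxj63']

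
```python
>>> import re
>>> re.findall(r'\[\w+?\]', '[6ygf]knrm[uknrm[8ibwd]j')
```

Scanning left to right: at [0:6] → '[6ygf]'; at [16:23] → '[8ibwd]'.
No capturing groups, so `findall` returns the 2 full match strings.

['[6ygf]', '[8ibwd]']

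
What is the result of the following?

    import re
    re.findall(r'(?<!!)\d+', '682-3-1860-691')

['682', '3', '1860', '691']

Because the assertion is negative and zero-width, positions next to the forbidden text are skipped.
Since nothing is captured, `findall` lists the 4 matched substrings directly.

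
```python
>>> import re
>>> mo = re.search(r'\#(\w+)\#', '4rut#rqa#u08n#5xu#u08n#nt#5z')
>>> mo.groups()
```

('rqa',)

Unlike `match`, `search` isn't anchored — it looks for the pattern anywhere in the string.
The match spans [4:9] → '#rqa#'.
Captured: group 1 = 'rqa'.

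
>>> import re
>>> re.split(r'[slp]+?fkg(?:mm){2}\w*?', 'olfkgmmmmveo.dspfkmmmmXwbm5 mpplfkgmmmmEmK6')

['o', 'veo.dspfkmmmmXwbm5 m', 'EmK6']

This matches one or more of one of [slp] (lazy), then the literal 'fkg', then the literal 'mm' repeated 2 times; then zero or more of a word character (lazy).
A non-greedy quantifier consumes as few characters as it can — just enough that the remainder of the pattern still matches from where it stops; whatever follows it matches normally.
Matches to split on: at [1:9] → 'lfkgmmmm'; at [29:39] → 'pplfkgmmmm'.
Splitting on the pattern gives 3 pieces.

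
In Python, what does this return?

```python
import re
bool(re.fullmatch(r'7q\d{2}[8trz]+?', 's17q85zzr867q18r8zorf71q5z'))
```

False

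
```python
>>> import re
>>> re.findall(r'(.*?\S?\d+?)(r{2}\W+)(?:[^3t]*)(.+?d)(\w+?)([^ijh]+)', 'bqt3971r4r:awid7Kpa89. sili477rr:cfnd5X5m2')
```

[('bqt3971r4r:awid7Kpa89. sili477', 'rr:', 'nd', '5', 'X5m2')]

The pattern matches zero or more of any character (lazy), then optionally a non-whitespace character, then one or more of a digit (lazy) (captured); then exactly 2 of the literal 'r', then one or more of a non-word character (captured); then zero or more of any character except [3t] (non-capturing group); then one or more of any character (lazy), then the literal 'd' (captured); then one or more of a word character (lazy) (captured); then one or more of any character except [ijh] (captured).
Lazy quantifiers expand one character at a time until the remainder of the pattern can match.
Walking the string: at [0:42] match 'bqt3971r4r:awid7Kpa89. sili477rr:cfnd5X5m2', groups = ('bqt3971r4r:awid7Kpa89. sili477', 'rr:', 'nd', '5', 'X5m2').
With 5 capturing groups, `findall` returns a 5-tuple per match.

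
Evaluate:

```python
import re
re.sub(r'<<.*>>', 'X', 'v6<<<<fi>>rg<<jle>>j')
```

`sub` substitutes 'X' at each match site.

'v6Xj'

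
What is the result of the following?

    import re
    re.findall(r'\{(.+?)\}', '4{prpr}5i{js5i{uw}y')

Lazy quantifiers expand one character at a time until the remainder of the pattern can match.
Because there's exactly one group, `findall` drops the full match and keeps group 1 from each hit.

['prpr', 'js5i{uw']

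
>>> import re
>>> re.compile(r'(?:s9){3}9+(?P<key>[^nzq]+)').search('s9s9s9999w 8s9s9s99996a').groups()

This matches the literal 's9' repeated 3 times, then one or more of the literal '9'; then one or more of any character except [nzq] (captured as 'key').
`search` walks the string left to right and returns the first match it finds.
The match spans [0:23] → 's9s9s9999w 8s9s9s99996a'.
Captured: group 1 = 'w 8s9s9s99996a'.

('w 8s9s9s99996a',)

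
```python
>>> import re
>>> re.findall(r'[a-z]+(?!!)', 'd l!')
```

['d']

A negative assertion filters positions out without eating any characters.
Scanning left to right: at [0:1] → 'd'.
Since nothing is captured, `findall` lists the 1 matched substring directly.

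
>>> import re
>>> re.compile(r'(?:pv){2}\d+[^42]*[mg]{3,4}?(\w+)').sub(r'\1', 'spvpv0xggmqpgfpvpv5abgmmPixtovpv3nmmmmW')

'sW'

`\1` in the replacement pulls in group 1's text for each match.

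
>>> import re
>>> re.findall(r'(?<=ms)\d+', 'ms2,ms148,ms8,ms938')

['2', '148', '8', '938']

The lookaround is zero-width — it requires the adjacent text to match without consuming it, so the asserted text isn't part of the match.
Matches: at [2:3] → '2'; at [6:9] → '148'; at [12:13] → '8'; at [16:19] → '938'.
`findall` yields the raw match text (4 of them) because the pattern has no groups.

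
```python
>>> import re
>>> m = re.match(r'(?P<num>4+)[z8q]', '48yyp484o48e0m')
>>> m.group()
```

'48'

`match` is anchored at position 0; if the pattern doesn't fit there, it returns None.
The match spans [0:2] → '48'.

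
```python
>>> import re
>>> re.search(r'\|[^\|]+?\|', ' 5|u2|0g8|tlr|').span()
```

(2, 6)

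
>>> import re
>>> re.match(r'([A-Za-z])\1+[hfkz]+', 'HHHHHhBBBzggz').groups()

('H',)

After group 1 captures some text, `\1` only succeeds where that same text appears again.
With `match`, the pattern is implicitly anchored at the beginning.
The match spans [0:6] → 'HHHHHh'.
Captured: group 1 = 'H'.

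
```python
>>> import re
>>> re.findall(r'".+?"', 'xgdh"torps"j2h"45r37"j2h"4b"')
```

['"torps"', '"45r37"', '"4b"']

A non-greedy quantifier consumes as few characters as it can — just enough that the remainder of the pattern still matches from where it stops; whatever follows it matches normally.
Matches: at [4:11] → '"torps"'; at [14:21] → '"45r37"'; at [24:28] → '"4b"'.
`findall` yields the raw match text (3 of them) because the pattern has no groups.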